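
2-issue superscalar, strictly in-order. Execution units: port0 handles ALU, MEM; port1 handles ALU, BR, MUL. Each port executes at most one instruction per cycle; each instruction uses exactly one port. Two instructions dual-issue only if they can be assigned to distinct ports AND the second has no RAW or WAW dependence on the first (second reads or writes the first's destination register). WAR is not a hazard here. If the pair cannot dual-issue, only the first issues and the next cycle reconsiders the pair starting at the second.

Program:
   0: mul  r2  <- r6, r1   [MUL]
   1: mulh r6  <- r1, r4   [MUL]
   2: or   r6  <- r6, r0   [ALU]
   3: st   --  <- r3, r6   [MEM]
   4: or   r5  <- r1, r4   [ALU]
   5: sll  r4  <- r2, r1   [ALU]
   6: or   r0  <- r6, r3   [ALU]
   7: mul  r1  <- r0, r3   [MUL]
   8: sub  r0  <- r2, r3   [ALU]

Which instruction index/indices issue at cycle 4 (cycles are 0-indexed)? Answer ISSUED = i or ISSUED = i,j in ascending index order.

t=0 i0:mul ; no-port MUL/MUL
t=1 i1:mulh ; RAW+WAW r6
t=2 i2:or ; RAW r6
t=3 i3/i4:st/or ; 2-wide
t=4 i5/i6:sll/or ; 2-wide
t=5 i7/i8:mul/sub ; 2-wide

ISSUED = 5,6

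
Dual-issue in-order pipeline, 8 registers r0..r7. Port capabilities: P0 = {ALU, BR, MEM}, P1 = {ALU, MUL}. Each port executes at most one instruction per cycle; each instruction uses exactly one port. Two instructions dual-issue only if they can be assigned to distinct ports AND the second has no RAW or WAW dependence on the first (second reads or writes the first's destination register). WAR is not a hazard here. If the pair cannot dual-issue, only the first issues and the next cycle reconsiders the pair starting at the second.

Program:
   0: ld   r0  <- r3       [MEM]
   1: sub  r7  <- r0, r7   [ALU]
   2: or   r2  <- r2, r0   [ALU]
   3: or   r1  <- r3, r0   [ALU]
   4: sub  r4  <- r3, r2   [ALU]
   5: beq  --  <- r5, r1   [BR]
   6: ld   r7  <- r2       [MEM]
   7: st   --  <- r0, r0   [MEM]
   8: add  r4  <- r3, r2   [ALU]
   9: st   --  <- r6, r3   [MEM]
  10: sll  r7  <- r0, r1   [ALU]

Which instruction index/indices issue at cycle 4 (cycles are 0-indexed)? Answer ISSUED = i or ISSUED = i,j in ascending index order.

t=0 i0:ld ; RAW r0
t=1 i1,i2:sub+or ; 2-wide
t=2 i3,i4:or+sub ; 2-wide
t=3 i5:beq ; no-port BR/MEM
t=4 i6:ld ; no-port MEM/MEM
t=5 i7,i8:st+add ; 2-wide
t=6 i9,i10:st+sll ; 2-wide

ISSUED = 6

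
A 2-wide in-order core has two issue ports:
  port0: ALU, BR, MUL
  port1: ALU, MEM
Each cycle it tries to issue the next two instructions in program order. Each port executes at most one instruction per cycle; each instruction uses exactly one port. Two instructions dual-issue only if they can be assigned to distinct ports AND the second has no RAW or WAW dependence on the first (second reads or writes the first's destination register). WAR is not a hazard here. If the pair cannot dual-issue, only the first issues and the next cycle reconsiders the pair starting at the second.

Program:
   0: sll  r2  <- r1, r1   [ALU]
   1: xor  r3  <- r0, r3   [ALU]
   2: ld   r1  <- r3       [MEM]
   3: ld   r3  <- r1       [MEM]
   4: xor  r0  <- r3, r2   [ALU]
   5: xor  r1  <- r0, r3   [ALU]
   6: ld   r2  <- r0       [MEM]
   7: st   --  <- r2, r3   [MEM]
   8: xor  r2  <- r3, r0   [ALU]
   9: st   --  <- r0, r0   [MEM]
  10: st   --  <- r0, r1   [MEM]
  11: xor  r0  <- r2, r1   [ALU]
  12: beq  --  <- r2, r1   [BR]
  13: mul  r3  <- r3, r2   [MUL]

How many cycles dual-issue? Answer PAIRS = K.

t=0 i0/i1:sll.ALU+xor.ALU ; pair
t=1 i2:ld.MEM ; no-port MEM/MEM
t=2 i3:ld.MEM ; RAW r3
t=3 i4:xor.ALU ; RAW r0
t=4 i5/i6:xor.ALU+ld.MEM ; pair
t=5 i7/i8:st.MEM+xor.ALU ; pair
t=6 i9:st.MEM ; no-port MEM/MEM
t=7 i10/i11:st.MEM+xor.ALU ; pair
t=8 i12:beq.BR ; no-port BR/MUL
t=9 i13:mul.MUL ; tail

PAIRS = 4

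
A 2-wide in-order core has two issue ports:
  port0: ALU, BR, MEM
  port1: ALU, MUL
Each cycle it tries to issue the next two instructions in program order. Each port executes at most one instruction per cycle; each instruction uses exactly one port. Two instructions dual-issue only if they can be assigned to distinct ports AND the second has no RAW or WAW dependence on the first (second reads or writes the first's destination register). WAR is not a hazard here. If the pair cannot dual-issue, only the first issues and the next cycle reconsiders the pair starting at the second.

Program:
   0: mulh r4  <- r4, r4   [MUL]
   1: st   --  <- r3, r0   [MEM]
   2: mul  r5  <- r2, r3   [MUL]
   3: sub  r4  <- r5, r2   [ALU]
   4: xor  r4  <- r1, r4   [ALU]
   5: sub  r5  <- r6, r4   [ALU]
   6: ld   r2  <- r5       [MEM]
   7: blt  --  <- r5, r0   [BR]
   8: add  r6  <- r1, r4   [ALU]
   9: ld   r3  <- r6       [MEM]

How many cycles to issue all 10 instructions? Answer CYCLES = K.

#0 head=0: mulh st i0&i1 dual
#1 head=2: mul i2 RAW r5
#2 head=3: sub i3 RAW+WAW r4
#3 head=4: xor i4 RAW r4
#4 head=5: sub i5 RAW r5
#5 head=6: ld i6 no-port MEM/BR
#6 head=7: blt add i7&i8 dual
#7 head=9: ld i9 tail

CYCLES = 8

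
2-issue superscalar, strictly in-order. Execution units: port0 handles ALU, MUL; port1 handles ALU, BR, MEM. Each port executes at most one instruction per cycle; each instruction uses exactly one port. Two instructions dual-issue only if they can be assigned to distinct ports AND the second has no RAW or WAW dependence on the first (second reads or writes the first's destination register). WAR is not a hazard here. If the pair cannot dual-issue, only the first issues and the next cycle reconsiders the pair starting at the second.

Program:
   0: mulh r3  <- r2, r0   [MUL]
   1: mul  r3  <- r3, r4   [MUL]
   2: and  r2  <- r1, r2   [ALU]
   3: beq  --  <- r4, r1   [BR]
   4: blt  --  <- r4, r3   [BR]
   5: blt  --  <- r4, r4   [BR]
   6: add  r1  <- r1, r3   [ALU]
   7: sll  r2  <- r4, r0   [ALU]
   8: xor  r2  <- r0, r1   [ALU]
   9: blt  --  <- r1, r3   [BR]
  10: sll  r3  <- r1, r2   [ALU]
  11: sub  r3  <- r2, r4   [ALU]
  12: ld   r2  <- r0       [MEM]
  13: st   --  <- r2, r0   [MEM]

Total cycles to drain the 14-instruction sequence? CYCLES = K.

c0: i0 mulh.MUL  no-port MUL/MUL
c1: i1,i2 mul.MUL/and.ALU  pair
c2: i3 beq.BR  no-port BR/BR
c3: i4 blt.BR  no-port BR/BR
c4: i5,i6 blt.BR/add.ALU  pair
c5: i7 sll.ALU  WAW r2
c6: i8,i9 xor.ALU/blt.BR  pair
c7: i10 sll.ALU  WAW r3
c8: i11,i12 sub.ALU/ld.MEM  pair
c9: i13 st.MEM  tail

CYCLES = 10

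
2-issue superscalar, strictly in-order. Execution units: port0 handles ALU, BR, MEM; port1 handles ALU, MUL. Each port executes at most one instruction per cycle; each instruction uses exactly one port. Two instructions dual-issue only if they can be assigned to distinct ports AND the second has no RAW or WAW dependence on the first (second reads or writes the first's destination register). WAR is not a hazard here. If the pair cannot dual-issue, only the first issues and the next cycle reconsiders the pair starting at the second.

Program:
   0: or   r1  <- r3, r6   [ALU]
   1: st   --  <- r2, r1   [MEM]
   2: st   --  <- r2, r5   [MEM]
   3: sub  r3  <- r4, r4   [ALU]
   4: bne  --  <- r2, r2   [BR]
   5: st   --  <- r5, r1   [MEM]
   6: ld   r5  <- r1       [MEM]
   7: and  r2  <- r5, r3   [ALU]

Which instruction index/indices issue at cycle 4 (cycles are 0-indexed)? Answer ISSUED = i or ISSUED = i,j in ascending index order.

ISSUED = 5

[0] i0  or.ALU  -- RAW r1
[1] i1  st.MEM  -- no-port MEM/MEM
[2] i2+i3  st.MEM sub.ALU  -- pair
[3] i4  bne.BR  -- no-port BR/MEM
[4] i5  st.MEM  -- no-port MEM/MEM
[5] i6  ld.MEM  -- RAW r5
[6] i7  and.ALU  -- tail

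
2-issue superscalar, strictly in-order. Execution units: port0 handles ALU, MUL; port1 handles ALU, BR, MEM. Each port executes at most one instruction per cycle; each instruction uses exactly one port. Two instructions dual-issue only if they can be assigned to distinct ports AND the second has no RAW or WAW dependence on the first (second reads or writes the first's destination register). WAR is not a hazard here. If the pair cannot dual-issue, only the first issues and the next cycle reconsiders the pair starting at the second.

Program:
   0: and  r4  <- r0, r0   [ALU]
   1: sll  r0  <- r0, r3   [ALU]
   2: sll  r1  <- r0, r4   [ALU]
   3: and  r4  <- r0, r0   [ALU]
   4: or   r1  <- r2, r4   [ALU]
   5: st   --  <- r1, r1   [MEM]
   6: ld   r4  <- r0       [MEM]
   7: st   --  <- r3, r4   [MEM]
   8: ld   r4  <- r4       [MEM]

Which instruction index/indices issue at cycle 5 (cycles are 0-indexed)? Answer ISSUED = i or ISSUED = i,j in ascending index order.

ISSUED = 7

  cy0 -> i0/i1 (and+sll) 2-wide
  cy1 -> i2/i3 (sll+and) 2-wide
  cy2 -> i4 (or) RAW r1
  cy3 -> i5 (st) no-port MEM/MEM
  cy4 -> i6 (ld) no-port MEM/MEM
  cy5 -> i7 (st) no-port MEM/MEM
  cy6 -> i8 (ld) tail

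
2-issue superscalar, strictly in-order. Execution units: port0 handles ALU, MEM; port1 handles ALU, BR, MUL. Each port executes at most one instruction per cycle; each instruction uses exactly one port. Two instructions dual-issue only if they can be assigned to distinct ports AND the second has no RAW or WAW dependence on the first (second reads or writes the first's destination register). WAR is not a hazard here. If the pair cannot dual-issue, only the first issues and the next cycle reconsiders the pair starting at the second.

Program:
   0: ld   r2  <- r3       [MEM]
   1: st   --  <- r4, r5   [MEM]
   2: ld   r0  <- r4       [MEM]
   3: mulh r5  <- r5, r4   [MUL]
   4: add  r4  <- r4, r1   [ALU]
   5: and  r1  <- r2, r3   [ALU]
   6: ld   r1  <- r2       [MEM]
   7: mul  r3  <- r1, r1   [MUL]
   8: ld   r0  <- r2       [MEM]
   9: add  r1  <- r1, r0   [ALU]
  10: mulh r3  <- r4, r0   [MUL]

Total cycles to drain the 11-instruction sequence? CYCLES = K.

t=0 i0:ld ; no-port MEM/MEM
t=1 i1:st ; no-port MEM/MEM
t=2 i2,i3:ld mulh ; dual
t=3 i4,i5:add and ; dual
t=4 i6:ld ; RAW r1
t=5 i7,i8:mul ld ; dual
t=6 i9,i10:add mulh ; dual

CYCLES = 7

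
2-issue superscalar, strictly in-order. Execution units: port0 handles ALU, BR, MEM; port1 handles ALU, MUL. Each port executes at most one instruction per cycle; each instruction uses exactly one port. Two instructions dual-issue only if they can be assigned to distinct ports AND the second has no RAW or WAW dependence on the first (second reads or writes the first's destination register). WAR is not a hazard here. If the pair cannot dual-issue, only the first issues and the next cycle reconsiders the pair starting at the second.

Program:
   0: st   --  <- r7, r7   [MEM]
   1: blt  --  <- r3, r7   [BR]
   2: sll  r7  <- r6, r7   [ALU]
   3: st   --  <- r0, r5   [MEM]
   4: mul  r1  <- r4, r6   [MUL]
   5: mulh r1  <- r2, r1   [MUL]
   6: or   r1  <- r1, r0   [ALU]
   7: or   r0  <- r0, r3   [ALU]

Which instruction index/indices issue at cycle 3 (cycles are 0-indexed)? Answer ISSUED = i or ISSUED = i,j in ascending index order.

ISSUED = 5

#0 head=0: st i0 no-port MEM/BR
#1 head=1: blt;sll i1/i2 pair
#2 head=3: st;mul i3/i4 pair
#3 head=5: mulh i5 RAW+WAW r1
#4 head=6: or;or i6/i7 pair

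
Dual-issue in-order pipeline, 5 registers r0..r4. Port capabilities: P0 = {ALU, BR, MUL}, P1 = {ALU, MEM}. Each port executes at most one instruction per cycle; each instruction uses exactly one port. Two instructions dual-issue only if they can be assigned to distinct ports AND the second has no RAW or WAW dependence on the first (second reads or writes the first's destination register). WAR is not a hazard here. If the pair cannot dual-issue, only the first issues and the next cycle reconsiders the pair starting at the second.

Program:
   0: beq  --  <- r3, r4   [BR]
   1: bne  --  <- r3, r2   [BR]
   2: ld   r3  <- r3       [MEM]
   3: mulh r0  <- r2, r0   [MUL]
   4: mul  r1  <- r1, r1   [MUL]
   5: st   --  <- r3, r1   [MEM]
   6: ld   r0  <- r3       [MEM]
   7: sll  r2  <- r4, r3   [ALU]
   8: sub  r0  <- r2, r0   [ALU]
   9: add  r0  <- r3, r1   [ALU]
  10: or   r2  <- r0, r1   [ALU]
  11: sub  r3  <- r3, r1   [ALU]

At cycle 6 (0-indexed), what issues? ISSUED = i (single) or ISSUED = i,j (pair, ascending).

t=0 i0:beq.BR ; no-port BR/BR
t=1 i1,i2:bne.BR+ld.MEM ; dual
t=2 i3:mulh.MUL ; no-port MUL/MUL
t=3 i4:mul.MUL ; RAW r1
t=4 i5:st.MEM ; no-port MEM/MEM
t=5 i6,i7:ld.MEM+sll.ALU ; dual
t=6 i8:sub.ALU ; WAW r0
t=7 i9:add.ALU ; RAW r0
t=8 i10,i11:or.ALU+sub.ALU ; dual

ISSUED = 8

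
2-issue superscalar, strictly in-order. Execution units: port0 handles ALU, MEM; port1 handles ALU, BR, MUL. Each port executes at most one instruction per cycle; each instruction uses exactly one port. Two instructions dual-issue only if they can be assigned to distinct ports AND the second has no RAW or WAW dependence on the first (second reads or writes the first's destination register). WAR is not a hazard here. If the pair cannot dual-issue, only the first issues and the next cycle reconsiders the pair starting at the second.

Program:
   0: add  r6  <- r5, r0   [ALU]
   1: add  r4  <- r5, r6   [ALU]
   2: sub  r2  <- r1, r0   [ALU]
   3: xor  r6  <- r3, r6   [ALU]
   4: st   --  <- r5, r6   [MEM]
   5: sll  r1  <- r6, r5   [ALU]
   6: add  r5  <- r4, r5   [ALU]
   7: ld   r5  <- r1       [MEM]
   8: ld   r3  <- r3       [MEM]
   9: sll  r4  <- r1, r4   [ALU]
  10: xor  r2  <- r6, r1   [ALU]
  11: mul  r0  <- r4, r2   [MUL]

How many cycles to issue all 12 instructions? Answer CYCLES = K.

CYCLES = 9

[0] i0  add  -- RAW r6
[1] i1/i2  add;sub  -- 2-wide
[2] i3  xor  -- RAW r6
[3] i4/i5  st;sll  -- 2-wide
[4] i6  add  -- WAW r5
[5] i7  ld  -- no-port MEM/MEM
[6] i8/i9  ld;sll  -- 2-wide
[7] i10  xor  -- RAW r2
[8] i11  mul  -- tail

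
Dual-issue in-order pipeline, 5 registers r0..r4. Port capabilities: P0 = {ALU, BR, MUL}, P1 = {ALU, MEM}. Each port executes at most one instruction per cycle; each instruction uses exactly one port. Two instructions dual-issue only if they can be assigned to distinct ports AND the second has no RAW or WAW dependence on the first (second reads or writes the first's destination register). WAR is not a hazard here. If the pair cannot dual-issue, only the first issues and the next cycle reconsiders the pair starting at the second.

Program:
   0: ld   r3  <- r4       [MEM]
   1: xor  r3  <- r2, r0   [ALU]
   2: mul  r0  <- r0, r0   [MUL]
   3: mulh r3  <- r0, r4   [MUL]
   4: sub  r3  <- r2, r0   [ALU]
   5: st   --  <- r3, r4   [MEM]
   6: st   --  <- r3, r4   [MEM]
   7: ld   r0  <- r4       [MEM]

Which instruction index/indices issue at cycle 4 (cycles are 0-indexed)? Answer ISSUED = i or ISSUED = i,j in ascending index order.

ISSUED = 5

t=0 i0:ld ; WAW r3
t=1 i1+i2:xor mul ; dual
t=2 i3:mulh ; WAW r3
t=3 i4:sub ; RAW r3
t=4 i5:st ; no-port MEM/MEM
t=5 i6:st ; no-port MEM/MEM
t=6 i7:ld ; tail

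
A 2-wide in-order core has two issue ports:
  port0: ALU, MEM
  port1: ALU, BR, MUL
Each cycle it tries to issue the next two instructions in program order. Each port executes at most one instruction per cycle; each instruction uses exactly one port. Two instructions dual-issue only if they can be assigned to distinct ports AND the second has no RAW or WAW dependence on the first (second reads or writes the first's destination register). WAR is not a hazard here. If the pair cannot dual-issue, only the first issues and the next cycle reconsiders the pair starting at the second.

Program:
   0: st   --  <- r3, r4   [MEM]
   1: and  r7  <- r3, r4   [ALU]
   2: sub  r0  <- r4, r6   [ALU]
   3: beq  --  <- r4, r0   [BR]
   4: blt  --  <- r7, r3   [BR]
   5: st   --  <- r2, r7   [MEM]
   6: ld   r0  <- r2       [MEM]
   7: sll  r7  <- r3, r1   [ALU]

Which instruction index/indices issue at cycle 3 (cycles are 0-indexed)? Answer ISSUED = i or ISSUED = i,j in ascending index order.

t=0 i0&i1:st;and ; dual
t=1 i2:sub ; RAW r0
t=2 i3:beq ; no-port BR/BR
t=3 i4&i5:blt;st ; dual
t=4 i6&i7:ld;sll ; dual

ISSUED = 4,5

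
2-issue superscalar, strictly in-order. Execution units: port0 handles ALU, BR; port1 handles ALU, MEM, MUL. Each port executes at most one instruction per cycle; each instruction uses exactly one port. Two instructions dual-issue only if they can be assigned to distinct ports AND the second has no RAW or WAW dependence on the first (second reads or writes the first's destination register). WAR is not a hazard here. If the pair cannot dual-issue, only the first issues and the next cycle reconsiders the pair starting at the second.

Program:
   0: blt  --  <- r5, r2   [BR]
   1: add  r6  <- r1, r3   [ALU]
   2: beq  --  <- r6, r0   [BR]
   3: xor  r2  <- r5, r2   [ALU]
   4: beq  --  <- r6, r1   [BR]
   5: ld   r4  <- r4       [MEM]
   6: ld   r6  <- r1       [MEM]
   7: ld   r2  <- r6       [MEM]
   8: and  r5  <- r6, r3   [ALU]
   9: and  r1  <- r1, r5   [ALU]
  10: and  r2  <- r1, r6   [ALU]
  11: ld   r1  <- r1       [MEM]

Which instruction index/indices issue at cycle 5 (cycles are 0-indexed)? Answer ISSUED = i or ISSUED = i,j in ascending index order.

ISSUED = 9

  cy0 -> i0+i1 (blt.BR add.ALU) dual
  cy1 -> i2+i3 (beq.BR xor.ALU) dual
  cy2 -> i4+i5 (beq.BR ld.MEM) dual
  cy3 -> i6 (ld.MEM) no-port MEM/MEM
  cy4 -> i7+i8 (ld.MEM and.ALU) dual
  cy5 -> i9 (and.ALU) RAW r1
  cy6 -> i10+i11 (and.ALU ld.MEM) dual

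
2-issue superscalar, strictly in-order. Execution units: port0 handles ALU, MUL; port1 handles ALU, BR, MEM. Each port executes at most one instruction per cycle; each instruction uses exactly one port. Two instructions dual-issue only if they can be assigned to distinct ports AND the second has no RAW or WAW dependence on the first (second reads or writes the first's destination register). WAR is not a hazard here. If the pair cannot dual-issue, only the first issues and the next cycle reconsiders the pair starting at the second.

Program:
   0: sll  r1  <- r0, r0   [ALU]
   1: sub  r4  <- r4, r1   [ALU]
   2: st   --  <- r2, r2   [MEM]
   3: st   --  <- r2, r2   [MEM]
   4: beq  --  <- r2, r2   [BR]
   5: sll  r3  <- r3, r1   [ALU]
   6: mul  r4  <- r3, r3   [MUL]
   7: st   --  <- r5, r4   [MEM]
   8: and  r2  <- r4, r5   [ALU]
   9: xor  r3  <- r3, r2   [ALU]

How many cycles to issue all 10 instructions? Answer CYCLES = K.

CYCLES = 7

t=0 i0:sll ; RAW r1
t=1 i1/i2:sub+st ; pair
t=2 i3:st ; no-port MEM/BR
t=3 i4/i5:beq+sll ; pair
t=4 i6:mul ; RAW r4
t=5 i7/i8:st+and ; pair
t=6 i9:xor ; tail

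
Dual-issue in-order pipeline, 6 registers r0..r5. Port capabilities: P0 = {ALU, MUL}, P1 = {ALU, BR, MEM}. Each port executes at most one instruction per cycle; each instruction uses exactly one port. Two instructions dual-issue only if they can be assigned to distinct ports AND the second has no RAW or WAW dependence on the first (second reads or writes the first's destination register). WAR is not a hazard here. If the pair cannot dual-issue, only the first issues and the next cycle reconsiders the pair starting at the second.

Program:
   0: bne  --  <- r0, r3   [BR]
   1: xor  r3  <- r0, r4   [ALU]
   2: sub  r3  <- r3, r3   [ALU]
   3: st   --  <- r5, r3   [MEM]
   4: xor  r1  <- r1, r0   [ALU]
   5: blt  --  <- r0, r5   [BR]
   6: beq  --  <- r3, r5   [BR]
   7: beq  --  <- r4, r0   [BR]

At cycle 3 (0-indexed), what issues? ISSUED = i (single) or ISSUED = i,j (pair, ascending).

c0: i0+i1 bne.BR xor.ALU  dual
c1: i2 sub.ALU  RAW r3
c2: i3+i4 st.MEM xor.ALU  dual
c3: i5 blt.BR  no-port BR/BR
c4: i6 beq.BR  no-port BR/BR
c5: i7 beq.BR  tail

ISSUED = 5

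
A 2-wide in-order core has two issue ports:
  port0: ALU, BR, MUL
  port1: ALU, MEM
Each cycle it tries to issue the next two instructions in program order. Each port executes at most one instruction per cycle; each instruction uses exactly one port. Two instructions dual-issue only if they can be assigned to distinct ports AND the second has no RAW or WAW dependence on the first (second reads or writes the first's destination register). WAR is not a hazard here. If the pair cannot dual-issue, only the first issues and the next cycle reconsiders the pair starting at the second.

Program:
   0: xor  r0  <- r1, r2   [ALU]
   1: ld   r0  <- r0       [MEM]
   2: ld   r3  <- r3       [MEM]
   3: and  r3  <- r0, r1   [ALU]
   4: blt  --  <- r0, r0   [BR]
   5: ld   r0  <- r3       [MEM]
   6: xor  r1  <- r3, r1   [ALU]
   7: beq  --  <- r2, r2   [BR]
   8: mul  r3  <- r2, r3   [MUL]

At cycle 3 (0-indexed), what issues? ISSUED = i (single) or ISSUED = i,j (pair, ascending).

  cy0 -> i0 (xor.ALU) RAW+WAW r0
  cy1 -> i1 (ld.MEM) no-port MEM/MEM
  cy2 -> i2 (ld.MEM) WAW r3
  cy3 -> i3,i4 (and.ALU blt.BR) dual
  cy4 -> i5,i6 (ld.MEM xor.ALU) dual
  cy5 -> i7 (beq.BR) no-port BR/MUL
  cy6 -> i8 (mul.MUL) tail

ISSUED = 3,4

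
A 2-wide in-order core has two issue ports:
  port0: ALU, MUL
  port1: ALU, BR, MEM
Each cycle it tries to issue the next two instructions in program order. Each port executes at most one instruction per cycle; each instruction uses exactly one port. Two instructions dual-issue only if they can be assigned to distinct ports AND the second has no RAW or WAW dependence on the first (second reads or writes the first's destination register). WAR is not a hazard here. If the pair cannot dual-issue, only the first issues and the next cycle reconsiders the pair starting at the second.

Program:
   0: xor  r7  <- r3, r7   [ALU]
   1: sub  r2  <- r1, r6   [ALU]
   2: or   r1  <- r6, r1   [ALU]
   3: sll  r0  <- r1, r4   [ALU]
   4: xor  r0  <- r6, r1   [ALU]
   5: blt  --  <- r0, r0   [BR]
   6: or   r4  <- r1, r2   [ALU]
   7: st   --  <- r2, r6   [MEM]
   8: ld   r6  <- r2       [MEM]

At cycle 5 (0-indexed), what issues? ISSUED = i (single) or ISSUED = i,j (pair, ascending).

ISSUED = 7

c0: i0&i1 xor+sub  pair
c1: i2 or  RAW r1
c2: i3 sll  WAW r0
c3: i4 xor  RAW r0
c4: i5&i6 blt+or  pair
c5: i7 st  no-port MEM/MEM
c6: i8 ld  tail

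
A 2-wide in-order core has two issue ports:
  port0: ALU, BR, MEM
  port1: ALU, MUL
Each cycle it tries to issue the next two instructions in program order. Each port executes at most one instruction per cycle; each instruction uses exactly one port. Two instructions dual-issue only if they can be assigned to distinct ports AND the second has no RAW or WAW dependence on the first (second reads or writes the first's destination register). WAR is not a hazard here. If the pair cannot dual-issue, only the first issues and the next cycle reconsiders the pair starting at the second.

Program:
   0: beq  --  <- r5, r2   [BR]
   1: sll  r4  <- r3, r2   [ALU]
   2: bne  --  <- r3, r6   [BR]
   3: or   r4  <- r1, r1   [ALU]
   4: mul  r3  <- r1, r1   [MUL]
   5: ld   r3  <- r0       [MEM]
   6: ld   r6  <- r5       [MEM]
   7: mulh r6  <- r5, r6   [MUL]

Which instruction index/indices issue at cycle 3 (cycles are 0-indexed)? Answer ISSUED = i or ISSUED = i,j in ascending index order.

ISSUED = 5

c0: i0/i1 beq;sll  2-wide
c1: i2/i3 bne;or  2-wide
c2: i4 mul  WAW r3
c3: i5 ld  no-port MEM/MEM
c4: i6 ld  RAW+WAW r6
c5: i7 mulh  tail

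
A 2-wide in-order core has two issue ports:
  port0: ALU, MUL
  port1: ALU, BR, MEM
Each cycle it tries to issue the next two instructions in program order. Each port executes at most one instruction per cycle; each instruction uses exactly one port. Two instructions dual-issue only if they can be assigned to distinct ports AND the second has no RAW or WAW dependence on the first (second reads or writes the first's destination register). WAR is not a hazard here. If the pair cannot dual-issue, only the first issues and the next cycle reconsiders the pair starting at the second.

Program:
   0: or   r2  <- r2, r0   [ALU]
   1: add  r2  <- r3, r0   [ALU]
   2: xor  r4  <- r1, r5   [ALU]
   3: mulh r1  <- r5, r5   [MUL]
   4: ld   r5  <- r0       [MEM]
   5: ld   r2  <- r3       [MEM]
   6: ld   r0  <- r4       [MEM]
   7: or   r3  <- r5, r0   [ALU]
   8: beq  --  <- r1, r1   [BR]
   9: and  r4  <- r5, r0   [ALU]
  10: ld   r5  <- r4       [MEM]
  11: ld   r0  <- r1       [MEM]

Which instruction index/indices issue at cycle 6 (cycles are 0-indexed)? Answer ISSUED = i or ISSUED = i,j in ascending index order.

ISSUED = 9

#0 head=0: or i0 WAW r2
#1 head=1: add+xor i1,i2 2-wide
#2 head=3: mulh+ld i3,i4 2-wide
#3 head=5: ld i5 no-port MEM/MEM
#4 head=6: ld i6 RAW r0
#5 head=7: or+beq i7,i8 2-wide
#6 head=9: and i9 RAW r4
#7 head=10: ld i10 no-port MEM/MEM
#8 head=11: ld i11 tail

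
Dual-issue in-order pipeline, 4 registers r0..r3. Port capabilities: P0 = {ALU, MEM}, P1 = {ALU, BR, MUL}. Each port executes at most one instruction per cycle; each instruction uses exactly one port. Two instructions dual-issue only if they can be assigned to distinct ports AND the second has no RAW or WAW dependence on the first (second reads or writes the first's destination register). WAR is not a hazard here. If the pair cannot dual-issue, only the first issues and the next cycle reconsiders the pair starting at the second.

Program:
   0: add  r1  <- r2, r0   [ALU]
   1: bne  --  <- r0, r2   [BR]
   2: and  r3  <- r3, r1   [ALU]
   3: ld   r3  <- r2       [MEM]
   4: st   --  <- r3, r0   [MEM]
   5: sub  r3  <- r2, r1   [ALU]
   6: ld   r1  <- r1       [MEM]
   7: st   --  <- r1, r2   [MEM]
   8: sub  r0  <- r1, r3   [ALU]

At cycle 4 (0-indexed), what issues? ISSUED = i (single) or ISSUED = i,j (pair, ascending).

c0: i0&i1 add+bne  dual
c1: i2 and  WAW r3
c2: i3 ld  no-port MEM/MEM
c3: i4&i5 st+sub  dual
c4: i6 ld  no-port MEM/MEM
c5: i7&i8 st+sub  dual

ISSUED = 6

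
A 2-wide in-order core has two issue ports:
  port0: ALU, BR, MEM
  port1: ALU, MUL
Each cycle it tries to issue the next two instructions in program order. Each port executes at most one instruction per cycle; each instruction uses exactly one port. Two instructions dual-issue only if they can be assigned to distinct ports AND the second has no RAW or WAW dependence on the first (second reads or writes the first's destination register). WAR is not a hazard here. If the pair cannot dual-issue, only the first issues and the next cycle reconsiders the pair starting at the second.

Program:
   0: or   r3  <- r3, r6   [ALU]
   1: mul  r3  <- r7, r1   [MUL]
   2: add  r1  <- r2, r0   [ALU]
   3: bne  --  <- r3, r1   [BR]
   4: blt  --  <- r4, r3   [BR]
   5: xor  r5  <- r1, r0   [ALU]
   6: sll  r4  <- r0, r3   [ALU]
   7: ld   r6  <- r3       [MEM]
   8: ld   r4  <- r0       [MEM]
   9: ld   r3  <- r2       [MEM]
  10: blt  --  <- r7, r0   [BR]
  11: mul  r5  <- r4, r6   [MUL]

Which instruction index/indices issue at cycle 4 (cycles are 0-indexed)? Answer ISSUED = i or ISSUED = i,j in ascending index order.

[0] i0  or  -- WAW r3
[1] i1&i2  mul add  -- pair
[2] i3  bne  -- no-port BR/BR
[3] i4&i5  blt xor  -- pair
[4] i6&i7  sll ld  -- pair
[5] i8  ld  -- no-port MEM/MEM
[6] i9  ld  -- no-port MEM/BR
[7] i10&i11  blt mul  -- pair

ISSUED = 6,7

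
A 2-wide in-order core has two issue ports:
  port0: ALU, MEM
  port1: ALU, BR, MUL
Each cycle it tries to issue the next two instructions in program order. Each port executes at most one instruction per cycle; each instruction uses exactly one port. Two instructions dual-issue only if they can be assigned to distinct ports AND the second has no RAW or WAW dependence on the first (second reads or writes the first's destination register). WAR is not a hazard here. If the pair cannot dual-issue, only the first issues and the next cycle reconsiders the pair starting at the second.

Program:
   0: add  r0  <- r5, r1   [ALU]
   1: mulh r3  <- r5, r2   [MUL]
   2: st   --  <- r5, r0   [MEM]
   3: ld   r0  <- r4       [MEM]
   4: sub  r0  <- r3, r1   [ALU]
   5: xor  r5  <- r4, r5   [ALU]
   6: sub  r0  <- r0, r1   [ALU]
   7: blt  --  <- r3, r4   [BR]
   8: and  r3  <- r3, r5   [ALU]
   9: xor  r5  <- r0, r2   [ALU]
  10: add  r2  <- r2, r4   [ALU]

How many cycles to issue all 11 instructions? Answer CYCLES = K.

CYCLES = 7

#0 head=0: add.ALU/mulh.MUL i0,i1 pair
#1 head=2: st.MEM i2 no-port MEM/MEM
#2 head=3: ld.MEM i3 WAW r0
#3 head=4: sub.ALU/xor.ALU i4,i5 pair
#4 head=6: sub.ALU/blt.BR i6,i7 pair
#5 head=8: and.ALU/xor.ALU i8,i9 pair
#6 head=10: add.ALU i10 tail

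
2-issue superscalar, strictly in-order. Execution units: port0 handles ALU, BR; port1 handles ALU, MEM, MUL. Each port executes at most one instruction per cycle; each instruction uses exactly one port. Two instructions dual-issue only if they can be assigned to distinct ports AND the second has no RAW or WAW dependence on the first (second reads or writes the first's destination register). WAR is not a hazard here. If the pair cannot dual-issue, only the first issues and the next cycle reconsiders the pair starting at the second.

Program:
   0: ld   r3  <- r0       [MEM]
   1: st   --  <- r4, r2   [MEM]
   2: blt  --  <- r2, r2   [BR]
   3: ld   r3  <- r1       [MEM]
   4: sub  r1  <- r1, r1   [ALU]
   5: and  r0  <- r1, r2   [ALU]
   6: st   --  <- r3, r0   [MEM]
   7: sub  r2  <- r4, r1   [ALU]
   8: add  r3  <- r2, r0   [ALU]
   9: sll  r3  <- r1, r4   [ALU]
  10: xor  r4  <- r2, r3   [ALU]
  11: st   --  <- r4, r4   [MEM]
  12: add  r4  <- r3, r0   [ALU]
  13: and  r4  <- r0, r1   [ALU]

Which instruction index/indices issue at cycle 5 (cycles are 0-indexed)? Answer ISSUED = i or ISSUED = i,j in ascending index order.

#0 head=0: ld i0 no-port MEM/MEM
#1 head=1: st/blt i1/i2 pair
#2 head=3: ld/sub i3/i4 pair
#3 head=5: and i5 RAW r0
#4 head=6: st/sub i6/i7 pair
#5 head=8: add i8 WAW r3
#6 head=9: sll i9 RAW r3
#7 head=10: xor i10 RAW r4
#8 head=11: st/add i11/i12 pair
#9 head=13: and i13 tail

ISSUED = 8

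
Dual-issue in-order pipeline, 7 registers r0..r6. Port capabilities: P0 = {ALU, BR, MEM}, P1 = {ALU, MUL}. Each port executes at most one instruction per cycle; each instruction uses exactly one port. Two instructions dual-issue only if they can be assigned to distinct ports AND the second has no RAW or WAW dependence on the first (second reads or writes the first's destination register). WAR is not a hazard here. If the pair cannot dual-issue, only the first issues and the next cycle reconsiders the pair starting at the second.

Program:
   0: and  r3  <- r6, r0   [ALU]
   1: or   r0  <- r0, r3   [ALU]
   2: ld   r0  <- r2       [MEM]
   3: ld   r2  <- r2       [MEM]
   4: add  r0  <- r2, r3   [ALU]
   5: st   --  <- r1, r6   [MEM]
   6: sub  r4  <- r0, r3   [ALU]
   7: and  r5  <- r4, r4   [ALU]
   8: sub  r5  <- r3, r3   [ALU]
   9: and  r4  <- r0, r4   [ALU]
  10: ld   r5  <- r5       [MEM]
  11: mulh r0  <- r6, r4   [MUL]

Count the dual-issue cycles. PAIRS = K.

#0 head=0: and i0 RAW r3
#1 head=1: or i1 WAW r0
#2 head=2: ld i2 no-port MEM/MEM
#3 head=3: ld i3 RAW r2
#4 head=4: add+st i4&i5 2-wide
#5 head=6: sub i6 RAW r4
#6 head=7: and i7 WAW r5
#7 head=8: sub+and i8&i9 2-wide
#8 head=10: ld+mulh i10&i11 2-wide

PAIRS = 3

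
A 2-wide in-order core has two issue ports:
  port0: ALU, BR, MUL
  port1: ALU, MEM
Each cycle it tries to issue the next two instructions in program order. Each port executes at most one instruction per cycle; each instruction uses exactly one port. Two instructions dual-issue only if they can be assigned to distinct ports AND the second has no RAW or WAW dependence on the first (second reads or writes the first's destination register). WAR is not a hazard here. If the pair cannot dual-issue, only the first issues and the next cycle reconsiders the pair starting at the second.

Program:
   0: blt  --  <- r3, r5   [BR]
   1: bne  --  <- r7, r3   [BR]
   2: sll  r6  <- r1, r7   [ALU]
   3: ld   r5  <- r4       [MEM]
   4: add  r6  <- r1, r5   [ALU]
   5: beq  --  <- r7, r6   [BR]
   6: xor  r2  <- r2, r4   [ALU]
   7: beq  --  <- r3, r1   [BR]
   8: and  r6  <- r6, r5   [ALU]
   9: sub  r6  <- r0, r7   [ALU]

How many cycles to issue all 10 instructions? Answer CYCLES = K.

CYCLES = 7

c0: i0 blt  no-port BR/BR
c1: i1,i2 bne+sll  pair
c2: i3 ld  RAW r5
c3: i4 add  RAW r6
c4: i5,i6 beq+xor  pair
c5: i7,i8 beq+and  pair
c6: i9 sub  tail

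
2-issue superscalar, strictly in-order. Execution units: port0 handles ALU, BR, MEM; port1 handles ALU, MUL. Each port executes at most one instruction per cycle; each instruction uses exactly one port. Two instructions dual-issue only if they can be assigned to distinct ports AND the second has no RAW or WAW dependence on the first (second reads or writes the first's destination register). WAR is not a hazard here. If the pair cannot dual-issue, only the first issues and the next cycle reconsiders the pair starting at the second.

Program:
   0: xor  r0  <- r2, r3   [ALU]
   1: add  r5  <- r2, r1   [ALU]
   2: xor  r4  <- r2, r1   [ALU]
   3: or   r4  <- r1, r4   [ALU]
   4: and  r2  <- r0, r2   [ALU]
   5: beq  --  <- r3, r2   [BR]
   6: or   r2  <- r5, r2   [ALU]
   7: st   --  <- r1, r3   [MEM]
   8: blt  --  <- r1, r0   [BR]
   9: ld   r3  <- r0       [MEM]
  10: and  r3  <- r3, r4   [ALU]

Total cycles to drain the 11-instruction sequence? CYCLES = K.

CYCLES = 8

0. xor.ALU add.ALU @i0+i1  | pair
1. xor.ALU @i2  | RAW+WAW r4
2. or.ALU and.ALU @i3+i4  | pair
3. beq.BR or.ALU @i5+i6  | pair
4. st.MEM @i7  | no-port MEM/BR
5. blt.BR @i8  | no-port BR/MEM
6. ld.MEM @i9  | RAW+WAW r3
7. and.ALU @i10  | tail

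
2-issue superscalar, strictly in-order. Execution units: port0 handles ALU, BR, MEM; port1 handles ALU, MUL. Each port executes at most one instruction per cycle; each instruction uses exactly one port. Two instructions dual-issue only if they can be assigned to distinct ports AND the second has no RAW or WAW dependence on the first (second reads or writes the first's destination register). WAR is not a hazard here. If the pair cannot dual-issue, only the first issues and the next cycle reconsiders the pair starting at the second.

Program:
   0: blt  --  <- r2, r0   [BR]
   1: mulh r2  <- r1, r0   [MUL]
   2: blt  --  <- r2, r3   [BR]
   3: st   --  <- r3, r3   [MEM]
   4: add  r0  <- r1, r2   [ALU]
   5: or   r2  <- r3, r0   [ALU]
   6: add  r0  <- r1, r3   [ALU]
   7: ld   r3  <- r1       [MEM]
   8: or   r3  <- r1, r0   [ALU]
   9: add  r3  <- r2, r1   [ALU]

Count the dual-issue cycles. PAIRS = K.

  cy0 -> i0+i1 (blt mulh) 2-wide
  cy1 -> i2 (blt) no-port BR/MEM
  cy2 -> i3+i4 (st add) 2-wide
  cy3 -> i5+i6 (or add) 2-wide
  cy4 -> i7 (ld) WAW r3
  cy5 -> i8 (or) WAW r3
  cy6 -> i9 (add) tail

PAIRS = 3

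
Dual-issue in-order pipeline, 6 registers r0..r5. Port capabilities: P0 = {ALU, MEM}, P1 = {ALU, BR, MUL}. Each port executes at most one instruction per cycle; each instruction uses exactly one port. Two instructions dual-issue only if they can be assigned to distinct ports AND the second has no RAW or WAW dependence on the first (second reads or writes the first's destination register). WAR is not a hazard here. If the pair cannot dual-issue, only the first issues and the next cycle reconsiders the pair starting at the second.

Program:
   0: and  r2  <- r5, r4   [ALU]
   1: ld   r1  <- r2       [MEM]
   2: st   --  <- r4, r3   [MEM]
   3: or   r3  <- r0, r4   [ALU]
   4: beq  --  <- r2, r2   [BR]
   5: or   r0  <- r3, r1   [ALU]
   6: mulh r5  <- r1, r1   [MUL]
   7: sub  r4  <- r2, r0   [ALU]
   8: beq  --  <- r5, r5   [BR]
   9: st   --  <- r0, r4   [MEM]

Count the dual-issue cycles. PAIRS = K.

PAIRS = 4

0. and.ALU @i0  | RAW r2
1. ld.MEM @i1  | no-port MEM/MEM
2. st.MEM+or.ALU @i2,i3  | pair
3. beq.BR+or.ALU @i4,i5  | pair
4. mulh.MUL+sub.ALU @i6,i7  | pair
5. beq.BR+st.MEM @i8,i9  | pair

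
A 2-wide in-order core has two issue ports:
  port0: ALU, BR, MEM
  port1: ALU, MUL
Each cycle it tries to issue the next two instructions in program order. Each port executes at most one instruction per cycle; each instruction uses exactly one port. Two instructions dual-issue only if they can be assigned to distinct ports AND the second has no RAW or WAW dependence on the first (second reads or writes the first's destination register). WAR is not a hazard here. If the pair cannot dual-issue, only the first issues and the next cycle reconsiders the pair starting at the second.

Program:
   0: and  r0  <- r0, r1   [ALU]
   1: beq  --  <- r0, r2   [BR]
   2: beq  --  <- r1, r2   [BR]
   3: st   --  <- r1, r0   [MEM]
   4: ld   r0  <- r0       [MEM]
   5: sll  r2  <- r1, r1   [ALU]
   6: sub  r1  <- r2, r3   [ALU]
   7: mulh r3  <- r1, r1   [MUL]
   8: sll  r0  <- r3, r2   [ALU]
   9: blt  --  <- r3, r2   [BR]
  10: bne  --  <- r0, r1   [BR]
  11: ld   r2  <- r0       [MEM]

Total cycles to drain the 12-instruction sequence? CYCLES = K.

#0 head=0: and.ALU i0 RAW r0
#1 head=1: beq.BR i1 no-port BR/BR
#2 head=2: beq.BR i2 no-port BR/MEM
#3 head=3: st.MEM i3 no-port MEM/MEM
#4 head=4: ld.MEM+sll.ALU i4/i5 2-wide
#5 head=6: sub.ALU i6 RAW r1
#6 head=7: mulh.MUL i7 RAW r3
#7 head=8: sll.ALU+blt.BR i8/i9 2-wide
#8 head=10: bne.BR i10 no-port BR/MEM
#9 head=11: ld.MEM i11 tail

CYCLES = 10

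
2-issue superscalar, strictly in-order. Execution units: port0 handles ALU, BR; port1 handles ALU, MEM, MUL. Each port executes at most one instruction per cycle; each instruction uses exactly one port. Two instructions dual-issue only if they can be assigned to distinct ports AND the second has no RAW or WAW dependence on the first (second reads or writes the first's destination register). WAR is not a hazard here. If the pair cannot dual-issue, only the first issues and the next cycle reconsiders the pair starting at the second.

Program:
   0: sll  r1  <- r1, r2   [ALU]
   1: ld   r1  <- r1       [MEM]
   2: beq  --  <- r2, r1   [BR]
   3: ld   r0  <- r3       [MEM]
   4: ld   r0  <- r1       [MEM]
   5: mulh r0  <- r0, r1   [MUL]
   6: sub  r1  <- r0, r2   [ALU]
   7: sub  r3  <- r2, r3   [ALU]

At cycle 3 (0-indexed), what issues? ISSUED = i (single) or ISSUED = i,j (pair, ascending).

  cy0 -> i0 (sll.ALU) RAW+WAW r1
  cy1 -> i1 (ld.MEM) RAW r1
  cy2 -> i2&i3 (beq.BR ld.MEM) dual
  cy3 -> i4 (ld.MEM) no-port MEM/MUL
  cy4 -> i5 (mulh.MUL) RAW r0
  cy5 -> i6&i7 (sub.ALU sub.ALU) dual

ISSUED = 4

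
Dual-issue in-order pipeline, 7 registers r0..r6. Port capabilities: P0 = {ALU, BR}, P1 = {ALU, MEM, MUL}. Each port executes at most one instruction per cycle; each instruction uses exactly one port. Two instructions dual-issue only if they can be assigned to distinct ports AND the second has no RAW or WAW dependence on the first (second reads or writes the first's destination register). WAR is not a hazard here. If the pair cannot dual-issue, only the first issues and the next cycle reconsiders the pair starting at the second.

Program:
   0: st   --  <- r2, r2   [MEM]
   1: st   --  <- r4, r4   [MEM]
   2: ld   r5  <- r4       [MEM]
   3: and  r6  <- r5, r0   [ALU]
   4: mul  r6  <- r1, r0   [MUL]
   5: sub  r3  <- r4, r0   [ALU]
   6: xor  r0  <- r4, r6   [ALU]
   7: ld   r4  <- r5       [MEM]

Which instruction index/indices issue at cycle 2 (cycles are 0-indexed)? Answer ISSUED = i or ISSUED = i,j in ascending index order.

ISSUED = 2

0. st @i0  | no-port MEM/MEM
1. st @i1  | no-port MEM/MEM
2. ld @i2  | RAW r5
3. and @i3  | WAW r6
4. mul+sub @i4+i5  | dual
5. xor+ld @i6+i7  | dual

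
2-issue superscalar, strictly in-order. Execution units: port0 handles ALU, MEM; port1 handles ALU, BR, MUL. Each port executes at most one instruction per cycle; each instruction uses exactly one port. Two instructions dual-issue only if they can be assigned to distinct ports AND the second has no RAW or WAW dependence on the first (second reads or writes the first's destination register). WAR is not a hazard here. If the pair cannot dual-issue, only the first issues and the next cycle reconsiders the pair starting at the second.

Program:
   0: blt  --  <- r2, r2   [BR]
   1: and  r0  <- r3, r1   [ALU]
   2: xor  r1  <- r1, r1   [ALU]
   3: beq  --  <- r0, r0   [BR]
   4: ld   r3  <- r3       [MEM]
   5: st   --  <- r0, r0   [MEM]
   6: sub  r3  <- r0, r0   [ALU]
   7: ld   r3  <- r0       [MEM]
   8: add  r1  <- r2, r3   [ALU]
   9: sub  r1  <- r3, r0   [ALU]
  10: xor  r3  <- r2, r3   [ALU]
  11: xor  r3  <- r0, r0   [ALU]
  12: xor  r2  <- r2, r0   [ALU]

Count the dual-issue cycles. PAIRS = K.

PAIRS = 5

t=0 i0&i1:blt.BR;and.ALU ; pair
t=1 i2&i3:xor.ALU;beq.BR ; pair
t=2 i4:ld.MEM ; no-port MEM/MEM
t=3 i5&i6:st.MEM;sub.ALU ; pair
t=4 i7:ld.MEM ; RAW r3
t=5 i8:add.ALU ; WAW r1
t=6 i9&i10:sub.ALU;xor.ALU ; pair
t=7 i11&i12:xor.ALU;xor.ALU ; pair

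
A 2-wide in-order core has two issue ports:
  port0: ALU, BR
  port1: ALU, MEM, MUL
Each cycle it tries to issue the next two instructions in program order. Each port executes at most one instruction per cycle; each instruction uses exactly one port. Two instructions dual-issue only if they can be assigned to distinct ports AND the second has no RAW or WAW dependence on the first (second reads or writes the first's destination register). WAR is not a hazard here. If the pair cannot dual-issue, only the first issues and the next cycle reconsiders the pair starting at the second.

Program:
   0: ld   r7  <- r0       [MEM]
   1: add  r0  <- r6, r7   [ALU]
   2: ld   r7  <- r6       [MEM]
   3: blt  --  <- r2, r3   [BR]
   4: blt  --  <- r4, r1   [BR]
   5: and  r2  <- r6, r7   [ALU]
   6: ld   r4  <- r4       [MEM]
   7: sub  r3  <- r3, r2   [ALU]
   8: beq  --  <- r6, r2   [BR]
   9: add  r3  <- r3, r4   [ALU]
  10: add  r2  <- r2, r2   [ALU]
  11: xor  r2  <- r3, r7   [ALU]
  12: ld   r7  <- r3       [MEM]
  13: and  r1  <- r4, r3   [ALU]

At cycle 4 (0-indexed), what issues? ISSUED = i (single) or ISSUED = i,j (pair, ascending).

ISSUED = 6,7

0. ld @i0  | RAW r7
1. add/ld @i1&i2  | 2-wide
2. blt @i3  | no-port BR/BR
3. blt/and @i4&i5  | 2-wide
4. ld/sub @i6&i7  | 2-wide
5. beq/add @i8&i9  | 2-wide
6. add @i10  | WAW r2
7. xor/ld @i11&i12  | 2-wide
8. and @i13  | tail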